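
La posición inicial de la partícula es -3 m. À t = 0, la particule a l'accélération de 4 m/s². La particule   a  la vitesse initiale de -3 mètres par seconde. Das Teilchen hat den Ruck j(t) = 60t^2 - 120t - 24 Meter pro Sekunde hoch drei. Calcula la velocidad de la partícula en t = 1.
Partiendo de la sacudida j(t) = 60·t^2 - 120·t - 24, tomamos 2 antiderivadas. La integral de la sacudida, con a(0) = 4, da la aceleración: a(t) = 20·t^3 - 60·t^2 - 24·t + 4. La integral de la aceleración, con v(0) = -3, da la velocidad: v(t) = 5·t^4 - 20·t^3 - 12·t^2 + 4·t - 3. Usando v(t) = 5·t^4 - 20·t^3 - 12·t^2 + 4·t - 3 y sustituyendo t = 1, encontramos v = -26.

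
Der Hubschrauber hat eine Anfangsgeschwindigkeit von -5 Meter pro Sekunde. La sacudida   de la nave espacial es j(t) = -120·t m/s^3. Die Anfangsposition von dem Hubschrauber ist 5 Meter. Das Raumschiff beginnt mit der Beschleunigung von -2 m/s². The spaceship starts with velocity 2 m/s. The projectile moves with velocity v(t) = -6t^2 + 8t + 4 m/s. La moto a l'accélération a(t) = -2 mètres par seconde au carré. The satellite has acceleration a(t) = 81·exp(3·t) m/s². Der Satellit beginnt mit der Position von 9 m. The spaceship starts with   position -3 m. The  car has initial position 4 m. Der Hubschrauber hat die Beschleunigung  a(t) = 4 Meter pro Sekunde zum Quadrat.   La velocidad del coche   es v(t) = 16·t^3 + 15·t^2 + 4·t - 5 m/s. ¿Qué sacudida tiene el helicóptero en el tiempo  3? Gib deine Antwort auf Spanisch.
Partiendo de la aceleración a(t) = 4, tomamos 1 derivada. Tomando d/dt de a(t), encontramos j(t) = 0. Usando j(t) = 0 y sustituyendo t = 3, encontramos j = 0.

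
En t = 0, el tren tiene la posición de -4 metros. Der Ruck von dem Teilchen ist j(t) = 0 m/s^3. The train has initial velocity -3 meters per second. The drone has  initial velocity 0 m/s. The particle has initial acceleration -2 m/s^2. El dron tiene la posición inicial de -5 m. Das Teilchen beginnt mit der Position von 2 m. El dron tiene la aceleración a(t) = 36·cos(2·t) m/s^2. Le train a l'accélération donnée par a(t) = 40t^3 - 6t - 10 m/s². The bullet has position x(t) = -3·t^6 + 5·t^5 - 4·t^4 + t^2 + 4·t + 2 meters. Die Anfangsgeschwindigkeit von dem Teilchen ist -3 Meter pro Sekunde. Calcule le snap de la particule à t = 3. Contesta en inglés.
To solve this, we need to take 1 derivative of our jerk equation j(t) = 0. Differentiating jerk, we get snap: s(t) = 0. Using s(t) = 0 and substituting t = 3, we find s = 0.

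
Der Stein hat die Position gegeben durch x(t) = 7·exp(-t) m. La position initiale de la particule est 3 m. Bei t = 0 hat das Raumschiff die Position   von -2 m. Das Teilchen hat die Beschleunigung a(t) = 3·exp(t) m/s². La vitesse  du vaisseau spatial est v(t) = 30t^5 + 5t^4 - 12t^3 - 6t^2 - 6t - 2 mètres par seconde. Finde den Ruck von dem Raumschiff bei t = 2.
Ausgehend von der Geschwindigkeit v(t) = 30·t^5 + 5·t^4 - 12·t^3 - 6·t^2 - 6·t - 2, nehmen wir 2 Ableitungen. Die Ableitung von der Geschwindigkeit ergibt die Beschleunigung: a(t) = 150·t^4 + 20·t^3 - 36·t^2 - 12·t - 6. Mit d/dt von a(t) finden wir j(t) = 600·t^3 + 60·t^2 - 72·t - 12. Aus der Gleichung für den Ruck j(t) = 600·t^3 + 60·t^2 - 72·t - 12, setzen wir t = 2 ein und erhalten j = 4884.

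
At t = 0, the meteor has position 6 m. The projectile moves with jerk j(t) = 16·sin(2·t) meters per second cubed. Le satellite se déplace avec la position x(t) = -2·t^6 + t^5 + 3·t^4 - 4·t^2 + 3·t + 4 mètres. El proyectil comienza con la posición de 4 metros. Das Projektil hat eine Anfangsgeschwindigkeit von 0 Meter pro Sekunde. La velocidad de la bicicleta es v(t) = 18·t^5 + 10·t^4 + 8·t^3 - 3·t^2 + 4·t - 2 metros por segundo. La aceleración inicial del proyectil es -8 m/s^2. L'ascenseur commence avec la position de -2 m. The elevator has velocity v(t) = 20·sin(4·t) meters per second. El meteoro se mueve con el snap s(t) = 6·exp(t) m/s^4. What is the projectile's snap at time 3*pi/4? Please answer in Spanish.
Partiendo de la sacudida j(t) = 16·sin(2·t), tomamos 1 derivada. Tomando d/dt de j(t), encontramos s(t) = 32·cos(2·t). Tenemos el snap s(t) = 32·cos(2·t). Sustituyendo t = 3*pi/4: s(3*pi/4) = 0.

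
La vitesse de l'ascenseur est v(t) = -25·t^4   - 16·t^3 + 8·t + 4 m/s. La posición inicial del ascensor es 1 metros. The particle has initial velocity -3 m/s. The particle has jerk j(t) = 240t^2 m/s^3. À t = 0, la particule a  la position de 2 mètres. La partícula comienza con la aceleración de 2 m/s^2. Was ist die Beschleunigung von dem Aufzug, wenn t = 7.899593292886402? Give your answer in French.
En partant de la vitesse v(t) = -25·t^4 - 16·t^3 + 8·t + 4, nous prenons 1 dérivée. La dérivée de la vitesse donne l'accélération: a(t) = -100·t^3 - 48·t^2 + 8. De l'équation de l'accélération a(t) = -100·t^3 - 48·t^2 + 8, nous substituons t = 7.899593292886402 pour obtenir a = -52283.6571759934.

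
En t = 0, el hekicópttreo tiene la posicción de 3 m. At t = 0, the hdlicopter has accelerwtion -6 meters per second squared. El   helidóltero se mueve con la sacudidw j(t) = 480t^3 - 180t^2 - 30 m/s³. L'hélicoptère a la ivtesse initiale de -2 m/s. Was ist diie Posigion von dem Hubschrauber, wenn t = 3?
Ausgehend von dem Ruck j(t) = 480·t^3 - 180·t^2 - 30, nehmen wir 3 Integrale. Durch Integration von dem Ruck und Verwendung der Anfangsbedingung a(0) = -6, erhalten wir a(t) = 120·t^4 - 60·t^3 - 30·t - 6. Die Stammfunktion von der Beschleunigung, mit v(0) = -2, ergibt die Geschwindigkeit: v(t) = 24·t^5 - 15·t^4 - 15·t^2 - 6·t - 2. Die Stammfunktion von der Geschwindigkeit, mit x(0) = 3, ergibt die Position: x(t) = 4·t^6 - 3·t^5 - 5·t^3 - 3·t^2 - 2·t + 3. Mit x(t) = 4·t^6 - 3·t^5 - 5·t^3 - 3·t^2 - 2·t + 3 und Einsetzen von t = 3, finden wir x = 2022.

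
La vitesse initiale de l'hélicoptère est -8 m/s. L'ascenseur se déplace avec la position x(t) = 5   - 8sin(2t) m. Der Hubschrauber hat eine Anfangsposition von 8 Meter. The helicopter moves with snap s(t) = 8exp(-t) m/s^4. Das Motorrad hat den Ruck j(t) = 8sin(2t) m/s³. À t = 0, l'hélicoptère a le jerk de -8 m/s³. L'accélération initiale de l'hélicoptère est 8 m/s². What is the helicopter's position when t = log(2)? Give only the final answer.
x(log(2)) = 4.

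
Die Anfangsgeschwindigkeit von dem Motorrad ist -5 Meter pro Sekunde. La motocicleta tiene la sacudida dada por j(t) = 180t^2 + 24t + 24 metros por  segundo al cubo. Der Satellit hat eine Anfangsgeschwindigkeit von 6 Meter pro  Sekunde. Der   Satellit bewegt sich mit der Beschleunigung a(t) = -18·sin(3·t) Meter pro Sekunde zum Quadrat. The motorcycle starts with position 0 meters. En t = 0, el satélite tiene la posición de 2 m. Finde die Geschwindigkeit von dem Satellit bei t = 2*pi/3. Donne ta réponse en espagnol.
Necesitamos integrar nuestra ecuación de la aceleración a(t) = -18·sin(3·t) 1 vez. Integrando la aceleración y usando la condición inicial v(0) = 6, obtenemos v(t) = 6·cos(3·t). Tenemos la velocidad v(t) = 6·cos(3·t). Sustituyendo t = 2*pi/3: v(2*pi/3) = 6.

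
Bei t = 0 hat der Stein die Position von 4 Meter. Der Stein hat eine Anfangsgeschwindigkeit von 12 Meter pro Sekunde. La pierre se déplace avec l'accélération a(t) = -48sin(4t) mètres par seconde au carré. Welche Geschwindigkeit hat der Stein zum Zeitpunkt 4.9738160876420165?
Ausgehend von der Beschleunigung a(t) = -48·sin(4·t), nehmen wir 1 Integral. Das Integral von der Beschleunigung ist die Geschwindigkeit. Mit v(0) = 12 erhalten wir v(t) = 12·cos(4·t). Mit v(t) = 12·cos(4·t) und Einsetzen von t = 4.9738160876420165, finden wir v = 6.01546875334188.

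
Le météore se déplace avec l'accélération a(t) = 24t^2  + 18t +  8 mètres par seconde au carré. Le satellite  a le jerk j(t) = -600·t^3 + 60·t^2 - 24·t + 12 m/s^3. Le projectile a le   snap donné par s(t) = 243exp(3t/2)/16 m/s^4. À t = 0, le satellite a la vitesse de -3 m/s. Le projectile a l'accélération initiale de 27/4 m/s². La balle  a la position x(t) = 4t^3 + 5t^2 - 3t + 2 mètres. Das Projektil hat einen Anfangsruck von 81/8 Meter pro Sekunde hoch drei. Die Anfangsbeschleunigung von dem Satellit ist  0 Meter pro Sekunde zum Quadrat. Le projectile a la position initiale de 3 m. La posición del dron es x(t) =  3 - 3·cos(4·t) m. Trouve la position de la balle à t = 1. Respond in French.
De l'équation de la position x(t) = 4·t^3 + 5·t^2 - 3·t + 2, nous substituons t = 1 pour obtenir x = 8.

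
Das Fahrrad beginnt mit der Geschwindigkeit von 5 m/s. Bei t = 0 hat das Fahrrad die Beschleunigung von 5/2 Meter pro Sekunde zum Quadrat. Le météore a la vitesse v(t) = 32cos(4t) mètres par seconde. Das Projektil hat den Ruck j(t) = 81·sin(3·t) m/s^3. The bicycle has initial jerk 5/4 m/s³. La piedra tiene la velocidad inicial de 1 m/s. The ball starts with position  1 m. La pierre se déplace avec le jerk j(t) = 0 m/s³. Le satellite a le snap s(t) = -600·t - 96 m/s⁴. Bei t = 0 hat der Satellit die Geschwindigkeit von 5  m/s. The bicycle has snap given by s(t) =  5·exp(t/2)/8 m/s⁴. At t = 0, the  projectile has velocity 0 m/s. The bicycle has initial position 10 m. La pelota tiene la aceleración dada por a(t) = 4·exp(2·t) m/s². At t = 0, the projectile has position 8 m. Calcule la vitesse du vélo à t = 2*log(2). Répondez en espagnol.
Para resolver esto, necesitamos tomar 3 antiderivadas de nuestra ecuación del snap s(t) = 5·exp(t/2)/8. Tomando ∫s(t)dt y aplicando j(0) = 5/4, encontramos j(t) = 5·exp(t/2)/4. La integral de la sacudida, con a(0) = 5/2, da la aceleración: a(t) = 5·exp(t/2)/2. Integrando la aceleración y usando la condición inicial v(0) = 5, obtenemos v(t) = 5·exp(t/2). De la ecuación de la velocidad v(t) = 5·exp(t/2), sustituimos t = 2*log(2) para obtener v = 10.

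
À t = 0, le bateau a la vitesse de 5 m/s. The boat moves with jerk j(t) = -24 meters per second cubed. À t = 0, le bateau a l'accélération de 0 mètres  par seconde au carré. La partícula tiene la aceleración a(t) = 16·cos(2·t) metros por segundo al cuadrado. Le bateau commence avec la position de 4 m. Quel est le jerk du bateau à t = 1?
En utilisant j(t) = -24 et en substituant t = 1, nous trouvons j = -24.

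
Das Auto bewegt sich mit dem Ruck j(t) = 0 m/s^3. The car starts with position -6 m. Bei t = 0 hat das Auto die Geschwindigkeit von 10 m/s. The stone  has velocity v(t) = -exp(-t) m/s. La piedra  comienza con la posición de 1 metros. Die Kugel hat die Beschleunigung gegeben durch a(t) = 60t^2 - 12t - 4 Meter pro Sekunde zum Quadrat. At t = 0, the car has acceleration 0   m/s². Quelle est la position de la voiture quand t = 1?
Pour résoudre ceci, nous devons prendre 3 intégrales de notre équation du jerk j(t) = 0. L'intégrale du jerk, avec a(0) = 0, donne l'accélération: a(t) = 0. En prenant ∫a(t)dt et en appliquant v(0) = 10, nous trouvons v(t) = 10. L'intégrale de la vitesse, avec x(0) = -6, donne la position: x(t) = 10·t - 6. Nous avons la position x(t) = 10·t - 6. En substituant t = 1: x(1) = 4.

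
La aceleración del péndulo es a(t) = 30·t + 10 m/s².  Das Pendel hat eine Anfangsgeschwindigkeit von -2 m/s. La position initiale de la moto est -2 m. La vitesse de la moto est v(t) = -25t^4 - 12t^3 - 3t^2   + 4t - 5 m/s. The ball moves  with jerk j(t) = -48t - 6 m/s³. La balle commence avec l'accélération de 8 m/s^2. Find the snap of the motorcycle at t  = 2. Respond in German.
Um dies zu lösen, müssen wir 3 Ableitungen unserer Gleichung für die Geschwindigkeit v(t) = -25·t^4 - 12·t^3 - 3·t^2 + 4·t - 5 nehmen. Durch Ableiten von der Geschwindigkeit erhalten wir die Beschleunigung: a(t) = -100·t^3 - 36·t^2 - 6·t + 4. Die Ableitung von der Beschleunigung ergibt den Ruck: j(t) = -300·t^2 - 72·t - 6. Durch Ableiten von dem Ruck erhalten wir den Snap: s(t) = -600·t - 72. Wir haben den Snap s(t) = -600·t - 72. Durch Einsetzen von t = 2: s(2) = -1272.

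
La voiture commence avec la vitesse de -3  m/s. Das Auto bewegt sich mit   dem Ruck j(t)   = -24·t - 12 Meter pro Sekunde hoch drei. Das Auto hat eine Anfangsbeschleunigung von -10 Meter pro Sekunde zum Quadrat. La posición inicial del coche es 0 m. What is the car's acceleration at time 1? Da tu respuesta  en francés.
Nous devons intégrer notre équation du jerk j(t) = -24·t - 12 1 fois. En intégrant le jerk et en utilisant la condition initiale a(0) = -10, nous obtenons a(t) = -12·t^2 - 12·t - 10. En utilisant a(t) = -12·t^2 - 12·t - 10 et en substituant t = 1, nous trouvons a = -34.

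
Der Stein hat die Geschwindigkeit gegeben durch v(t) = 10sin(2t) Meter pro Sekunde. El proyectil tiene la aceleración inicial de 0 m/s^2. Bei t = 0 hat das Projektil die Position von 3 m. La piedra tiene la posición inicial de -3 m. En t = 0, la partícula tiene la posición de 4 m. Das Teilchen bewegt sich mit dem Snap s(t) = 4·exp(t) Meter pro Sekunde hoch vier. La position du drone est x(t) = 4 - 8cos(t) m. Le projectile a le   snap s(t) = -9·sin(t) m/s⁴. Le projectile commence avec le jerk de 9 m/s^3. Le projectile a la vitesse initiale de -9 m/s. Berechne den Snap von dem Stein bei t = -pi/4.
Ausgehend von der Geschwindigkeit v(t) = 10·sin(2·t), nehmen wir 3 Ableitungen. Durch Ableiten von der Geschwindigkeit erhalten wir die Beschleunigung: a(t) = 20·cos(2·t). Mit d/dt von a(t) finden wir j(t) = -40·sin(2·t). Mit d/dt von j(t) finden wir s(t) = -80·cos(2·t). Aus der Gleichung für den Snap s(t) = -80·cos(2·t), setzen wir t = -pi/4 ein und erhalten s = 0.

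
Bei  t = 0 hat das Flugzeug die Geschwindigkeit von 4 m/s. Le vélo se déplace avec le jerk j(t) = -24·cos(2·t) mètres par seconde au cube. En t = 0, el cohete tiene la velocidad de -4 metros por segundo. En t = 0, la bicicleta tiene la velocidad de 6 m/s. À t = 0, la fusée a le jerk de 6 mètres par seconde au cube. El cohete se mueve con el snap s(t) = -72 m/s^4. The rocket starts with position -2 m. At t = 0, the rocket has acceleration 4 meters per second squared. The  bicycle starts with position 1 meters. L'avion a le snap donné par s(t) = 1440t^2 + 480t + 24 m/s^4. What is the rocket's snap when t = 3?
We have snap s(t) = -72. Substituting t = 3: s(3) = -72.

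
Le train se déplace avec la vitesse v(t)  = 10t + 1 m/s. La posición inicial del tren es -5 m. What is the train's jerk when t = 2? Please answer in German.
Ausgehend von der Geschwindigkeit v(t) = 10·t + 1, nehmen wir 2 Ableitungen. Mit d/dt von v(t) finden wir a(t) = 10. Mit d/dt von a(t) finden wir j(t) = 0. Aus der Gleichung für den Ruck j(t) = 0, setzen wir t = 2 ein und erhalten j = 0.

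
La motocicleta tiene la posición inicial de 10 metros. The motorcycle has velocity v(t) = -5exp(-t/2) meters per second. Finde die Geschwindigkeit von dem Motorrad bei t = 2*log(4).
Mit v(t) = -5·exp(-t/2) und Einsetzen von t = 2*log(4), finden wir v = -5/4.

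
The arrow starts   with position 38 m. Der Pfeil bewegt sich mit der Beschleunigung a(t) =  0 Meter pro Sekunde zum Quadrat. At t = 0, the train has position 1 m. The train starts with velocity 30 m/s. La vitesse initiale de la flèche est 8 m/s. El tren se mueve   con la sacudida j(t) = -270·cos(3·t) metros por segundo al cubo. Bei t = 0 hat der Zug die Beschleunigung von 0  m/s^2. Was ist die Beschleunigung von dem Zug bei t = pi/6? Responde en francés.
Nous devons intégrer notre équation du jerk j(t) = -270·cos(3·t) 1 fois. En intégrant le jerk et en utilisant la condition initiale a(0) = 0, nous obtenons a(t) = -90·sin(3·t). De l'équation de l'accélération a(t) = -90·sin(3·t), nous substituons t = pi/6 pour obtenir a = -90.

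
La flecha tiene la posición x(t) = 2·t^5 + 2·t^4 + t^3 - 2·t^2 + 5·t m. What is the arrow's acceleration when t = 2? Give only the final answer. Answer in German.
Bei t = 2, a = 424.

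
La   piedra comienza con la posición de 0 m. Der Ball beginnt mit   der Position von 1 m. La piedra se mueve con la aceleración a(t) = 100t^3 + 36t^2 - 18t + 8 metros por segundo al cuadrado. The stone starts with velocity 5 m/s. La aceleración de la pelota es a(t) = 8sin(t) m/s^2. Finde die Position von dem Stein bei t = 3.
Um dies zu lösen, müssen wir 2 Stammfunktionen unserer Gleichung für die Beschleunigung a(t) = 100·t^3 + 36·t^2 - 18·t + 8 finden. Durch Integration von der Beschleunigung und Verwendung der Anfangsbedingung v(0) = 5, erhalten wir v(t) = 25·t^4 + 12·t^3 - 9·t^2 + 8·t + 5. Mit ∫v(t)dt und Anwendung von x(0) = 0, finden wir x(t) = 5·t^5 + 3·t^4 - 3·t^3 + 4·t^2 + 5·t. Wir haben die Position x(t) = 5·t^5 + 3·t^4 - 3·t^3 + 4·t^2 + 5·t. Durch Einsetzen von t = 3: x(3) = 1428.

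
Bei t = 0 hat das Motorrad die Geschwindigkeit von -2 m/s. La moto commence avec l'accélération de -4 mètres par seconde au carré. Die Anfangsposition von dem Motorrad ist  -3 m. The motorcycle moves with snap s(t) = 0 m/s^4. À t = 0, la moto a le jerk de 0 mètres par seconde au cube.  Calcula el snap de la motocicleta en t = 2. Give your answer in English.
From the given snap equation s(t) = 0, we substitute t = 2 to get s = 0.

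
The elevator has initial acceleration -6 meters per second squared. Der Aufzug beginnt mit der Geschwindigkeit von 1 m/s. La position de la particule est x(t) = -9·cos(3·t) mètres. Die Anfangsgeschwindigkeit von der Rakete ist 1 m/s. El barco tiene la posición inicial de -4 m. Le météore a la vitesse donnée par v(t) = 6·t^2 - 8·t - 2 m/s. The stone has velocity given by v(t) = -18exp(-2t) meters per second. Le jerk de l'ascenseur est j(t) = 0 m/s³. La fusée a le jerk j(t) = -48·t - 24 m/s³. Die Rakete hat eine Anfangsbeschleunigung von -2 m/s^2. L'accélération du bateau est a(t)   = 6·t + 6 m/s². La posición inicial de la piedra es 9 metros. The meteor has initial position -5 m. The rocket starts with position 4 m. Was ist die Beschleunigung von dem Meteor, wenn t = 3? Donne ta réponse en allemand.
Um dies zu lösen, müssen wir 1 Ableitung unserer Gleichung für die Geschwindigkeit v(t) = 6·t^2 - 8·t - 2 nehmen. Die Ableitung von der Geschwindigkeit ergibt die Beschleunigung: a(t) = 12·t - 8. Aus der Gleichung für die Beschleunigung a(t) = 12·t - 8, setzen wir t = 3 ein und erhalten a = 28.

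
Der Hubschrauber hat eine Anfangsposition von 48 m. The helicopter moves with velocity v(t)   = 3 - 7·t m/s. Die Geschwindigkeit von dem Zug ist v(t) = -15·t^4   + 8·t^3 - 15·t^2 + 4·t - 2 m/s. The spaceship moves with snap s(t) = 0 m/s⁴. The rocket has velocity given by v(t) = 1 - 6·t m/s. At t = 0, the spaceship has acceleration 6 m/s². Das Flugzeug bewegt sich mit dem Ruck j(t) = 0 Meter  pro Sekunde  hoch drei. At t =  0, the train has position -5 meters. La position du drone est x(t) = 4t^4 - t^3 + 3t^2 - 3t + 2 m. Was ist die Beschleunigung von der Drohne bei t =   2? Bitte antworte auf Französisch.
Pour résoudre ceci, nous devons prendre 2 dérivées de notre équation de la position x(t) = 4·t^4 - t^3 + 3·t^2 - 3·t + 2. La dérivée de la position donne la vitesse: v(t) = 16·t^3 - 3·t^2 + 6·t - 3. La dérivée de la vitesse donne l'accélération: a(t) = 48·t^2 - 6·t + 6. Nous avons l'accélération a(t) = 48·t^2 - 6·t + 6. En substituant t = 2: a(2) = 186.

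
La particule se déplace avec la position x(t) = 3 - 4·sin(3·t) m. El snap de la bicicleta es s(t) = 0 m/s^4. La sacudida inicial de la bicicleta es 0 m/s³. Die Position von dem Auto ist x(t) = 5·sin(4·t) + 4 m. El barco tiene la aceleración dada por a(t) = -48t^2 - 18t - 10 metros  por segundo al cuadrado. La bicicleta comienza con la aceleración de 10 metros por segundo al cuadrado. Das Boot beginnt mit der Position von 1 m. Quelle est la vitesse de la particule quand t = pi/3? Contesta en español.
Debemos derivar nuestra ecuación de la posición x(t) = 3 - 4·sin(3·t) 1 vez. Derivando la posición, obtenemos la velocidad: v(t) = -12·cos(3·t). De la ecuación de la velocidad v(t) = -12·cos(3·t), sustituimos t = pi/3 para obtener v = 12.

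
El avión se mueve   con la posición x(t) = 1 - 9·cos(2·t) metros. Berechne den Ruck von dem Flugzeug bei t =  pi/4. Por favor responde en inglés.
Starting from position x(t) = 1 - 9·cos(2·t), we take 3 derivatives. Taking d/dt of x(t), we find v(t) = 18·sin(2·t). Differentiating velocity, we get acceleration: a(t) = 36·cos(2·t). Differentiating acceleration, we get jerk: j(t) = -72·sin(2·t). We have jerk j(t) = -72·sin(2·t). Substituting t = pi/4: j(pi/4) = -72.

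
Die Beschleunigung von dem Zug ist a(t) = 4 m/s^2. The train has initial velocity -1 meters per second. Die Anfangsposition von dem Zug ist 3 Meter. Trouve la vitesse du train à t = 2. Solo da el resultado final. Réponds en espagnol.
La velocidad en t = 2 es v = 7.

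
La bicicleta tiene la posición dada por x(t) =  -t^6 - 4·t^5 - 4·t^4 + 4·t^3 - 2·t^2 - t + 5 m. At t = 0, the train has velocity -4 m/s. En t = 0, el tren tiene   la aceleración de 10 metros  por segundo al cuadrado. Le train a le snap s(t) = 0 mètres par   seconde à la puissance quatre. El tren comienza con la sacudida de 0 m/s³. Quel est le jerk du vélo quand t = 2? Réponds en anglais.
Starting from position x(t) = -t^6 - 4·t^5 - 4·t^4 + 4·t^3 - 2·t^2 - t + 5, we take 3 derivatives. Taking d/dt of x(t), we find v(t) = -6·t^5 - 20·t^4 - 16·t^3 + 12·t^2 - 4·t - 1. The derivative of velocity gives acceleration: a(t) = -30·t^4 - 80·t^3 - 48·t^2 + 24·t - 4. Differentiating acceleration, we get jerk: j(t) = -120·t^3 - 240·t^2 - 96·t + 24. From the given jerk equation j(t) = -120·t^3 - 240·t^2 - 96·t + 24, we substitute t = 2 to get j = -2088.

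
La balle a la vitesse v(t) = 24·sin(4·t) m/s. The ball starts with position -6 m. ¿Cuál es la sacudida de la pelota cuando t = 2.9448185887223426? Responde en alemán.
Wir müssen unsere Gleichung für die Geschwindigkeit v(t) = 24·sin(4·t) 2-mal ableiten. Durch Ableiten von der Geschwindigkeit erhalten wir die Beschleunigung: a(t) = 96·cos(4·t). Mit d/dt von a(t) finden wir j(t) = -384·sin(4·t). Wir haben den Ruck j(t) = -384·sin(4·t). Durch Einsetzen von t = 2.9448185887223426: j(2.9448185887223426) = 271.989694608268.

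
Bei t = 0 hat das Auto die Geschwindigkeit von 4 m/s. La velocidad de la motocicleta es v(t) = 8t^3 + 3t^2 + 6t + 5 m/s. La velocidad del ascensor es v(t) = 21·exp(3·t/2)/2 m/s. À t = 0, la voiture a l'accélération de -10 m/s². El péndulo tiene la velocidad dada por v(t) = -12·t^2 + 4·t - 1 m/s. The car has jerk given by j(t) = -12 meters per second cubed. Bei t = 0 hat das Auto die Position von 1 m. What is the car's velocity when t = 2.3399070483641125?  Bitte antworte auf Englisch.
To find the answer, we compute 2 integrals of j(t) = -12. Finding the integral of j(t) and using a(0) = -10: a(t) = -12·t - 10. Taking ∫a(t)dt and applying v(0) = 4, we find v(t) = -6·t^2 - 10·t + 4. Using v(t) = -6·t^2 - 10·t + 4 and substituting t = 2.3399070483641125, we find v = -52.2500604535454.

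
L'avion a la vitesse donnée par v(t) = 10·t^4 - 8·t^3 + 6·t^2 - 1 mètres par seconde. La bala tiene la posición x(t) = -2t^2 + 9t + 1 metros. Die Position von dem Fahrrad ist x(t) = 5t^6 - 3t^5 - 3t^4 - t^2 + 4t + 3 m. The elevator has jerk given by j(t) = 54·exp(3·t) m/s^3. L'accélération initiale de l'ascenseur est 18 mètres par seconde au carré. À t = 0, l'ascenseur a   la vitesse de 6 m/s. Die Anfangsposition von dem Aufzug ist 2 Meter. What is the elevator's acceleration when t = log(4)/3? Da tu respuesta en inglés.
Starting from jerk j(t) = 54·exp(3·t), we take 1 antiderivative. Finding the integral of j(t) and using a(0) = 18: a(t) = 18·exp(3·t). Using a(t) = 18·exp(3·t) and substituting t = log(4)/3, we find a = 72.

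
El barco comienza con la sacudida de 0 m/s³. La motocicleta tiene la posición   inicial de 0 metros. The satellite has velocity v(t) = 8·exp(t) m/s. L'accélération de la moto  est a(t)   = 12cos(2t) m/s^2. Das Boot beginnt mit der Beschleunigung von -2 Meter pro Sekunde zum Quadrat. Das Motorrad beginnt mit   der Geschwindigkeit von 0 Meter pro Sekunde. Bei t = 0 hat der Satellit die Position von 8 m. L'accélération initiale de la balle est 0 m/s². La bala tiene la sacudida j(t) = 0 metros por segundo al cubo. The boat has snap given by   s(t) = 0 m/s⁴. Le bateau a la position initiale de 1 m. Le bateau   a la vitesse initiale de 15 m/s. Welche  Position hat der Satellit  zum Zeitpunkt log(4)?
Wir müssen die Stammfunktion unserer Gleichung für die Geschwindigkeit v(t) = 8·exp(t) 1-mal finden. Mit ∫v(t)dt und Anwendung von x(0) = 8, finden wir x(t) = 8·exp(t). Mit x(t) = 8·exp(t) und Einsetzen von t = log(4), finden wir x = 32.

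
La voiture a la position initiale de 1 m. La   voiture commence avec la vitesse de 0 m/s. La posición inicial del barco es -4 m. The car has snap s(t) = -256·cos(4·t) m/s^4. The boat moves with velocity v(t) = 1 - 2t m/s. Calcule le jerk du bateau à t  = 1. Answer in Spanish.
Debemos derivar nuestra ecuación de la velocidad v(t) = 1 - 2·t 2 veces. La derivada de la velocidad da la aceleración: a(t) = -2. Derivando la aceleración, obtenemos la sacudida: j(t) = 0. De la ecuación de la sacudida j(t) = 0, sustituimos t = 1 para obtener j = 0.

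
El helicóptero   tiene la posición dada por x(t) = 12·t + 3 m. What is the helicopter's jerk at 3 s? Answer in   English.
We must differentiate our position equation x(t) = 12·t + 3 3 times. Differentiating position, we get velocity: v(t) = 12. Taking d/dt of v(t), we find a(t) = 0. The derivative of acceleration gives jerk: j(t) = 0. From the given jerk equation j(t) = 0, we substitute t = 3 to get j = 0.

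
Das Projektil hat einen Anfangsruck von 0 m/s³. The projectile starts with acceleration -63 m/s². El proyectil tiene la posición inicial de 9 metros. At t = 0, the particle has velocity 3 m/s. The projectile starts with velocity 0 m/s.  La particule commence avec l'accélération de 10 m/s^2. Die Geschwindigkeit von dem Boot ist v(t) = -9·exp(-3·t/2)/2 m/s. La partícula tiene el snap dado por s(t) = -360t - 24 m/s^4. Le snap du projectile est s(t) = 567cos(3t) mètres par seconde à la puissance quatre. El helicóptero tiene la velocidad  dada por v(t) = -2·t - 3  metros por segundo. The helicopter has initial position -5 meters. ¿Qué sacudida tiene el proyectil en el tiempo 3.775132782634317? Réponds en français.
En partant du snap s(t) = 567·cos(3·t), nous prenons 1 primitive. La primitive du snap, avec j(0) = 0, donne le jerk: j(t) = 189·sin(3·t). De l'équation du jerk j(t) = 189·sin(3·t), nous substituons t = 3.775132782634317 pour obtenir j = -178.812775431329.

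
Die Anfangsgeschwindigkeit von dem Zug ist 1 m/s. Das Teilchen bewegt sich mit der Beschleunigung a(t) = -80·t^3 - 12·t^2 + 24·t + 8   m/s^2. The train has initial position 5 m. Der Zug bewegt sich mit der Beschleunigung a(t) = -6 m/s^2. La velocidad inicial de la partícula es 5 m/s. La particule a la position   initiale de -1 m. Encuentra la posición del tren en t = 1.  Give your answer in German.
Ausgehend von der Beschleunigung a(t) = -6, nehmen wir 2 Stammfunktionen. Das Integral von der Beschleunigung, mit v(0) = 1, ergibt die Geschwindigkeit: v(t) = 1 - 6·t. Mit ∫v(t)dt und Anwendung von x(0) = 5, finden wir x(t) = -3·t^2 + t + 5. Wir haben die Position x(t) = -3·t^2 + t + 5. Durch Einsetzen von t = 1: x(1) = 3.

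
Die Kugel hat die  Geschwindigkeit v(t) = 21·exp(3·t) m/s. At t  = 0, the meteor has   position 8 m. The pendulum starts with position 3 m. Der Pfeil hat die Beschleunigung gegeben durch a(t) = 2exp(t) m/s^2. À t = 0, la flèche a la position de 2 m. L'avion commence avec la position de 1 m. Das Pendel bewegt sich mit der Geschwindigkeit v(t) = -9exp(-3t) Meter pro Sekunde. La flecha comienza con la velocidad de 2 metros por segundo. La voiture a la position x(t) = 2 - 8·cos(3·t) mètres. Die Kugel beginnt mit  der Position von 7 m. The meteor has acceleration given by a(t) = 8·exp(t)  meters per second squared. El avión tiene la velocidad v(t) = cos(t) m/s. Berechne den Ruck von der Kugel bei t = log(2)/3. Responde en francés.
En partant de la vitesse v(t) = 21·exp(3·t), nous prenons 2 dérivées. En dérivant la vitesse, nous obtenons l'accélération: a(t) = 63·exp(3·t). En prenant d/dt de a(t), nous trouvons j(t) = 189·exp(3·t). Nous avons le jerk j(t) = 189·exp(3·t). En substituant t = log(2)/3: j(log(2)/3) = 378.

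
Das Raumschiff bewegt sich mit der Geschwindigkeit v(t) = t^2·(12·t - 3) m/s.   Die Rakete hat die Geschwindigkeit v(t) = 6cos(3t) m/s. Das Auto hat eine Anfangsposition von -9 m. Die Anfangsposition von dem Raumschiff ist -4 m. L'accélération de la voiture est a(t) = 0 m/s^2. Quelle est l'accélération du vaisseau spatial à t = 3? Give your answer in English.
Starting from velocity v(t) = t^2·(12·t - 3), we take 1 derivative. Taking d/dt of v(t), we find a(t) = 12·t^2 + 2·t·(12·t - 3). Using a(t) = 12·t^2 + 2·t·(12·t - 3) and substituting t = 3, we find a = 306.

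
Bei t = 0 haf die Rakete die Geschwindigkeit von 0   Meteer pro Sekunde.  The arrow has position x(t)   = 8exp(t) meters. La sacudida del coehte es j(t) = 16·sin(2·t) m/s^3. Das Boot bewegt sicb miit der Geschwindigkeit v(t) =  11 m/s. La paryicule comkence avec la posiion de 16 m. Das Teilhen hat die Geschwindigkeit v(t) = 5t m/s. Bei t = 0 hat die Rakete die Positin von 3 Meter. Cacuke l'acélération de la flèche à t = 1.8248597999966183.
Pour résoudre ceci, nous devons prendre 2 dérivées de notre équation de la position x(t) = 8·exp(t). En prenant d/dt de x(t), nous trouvons v(t) = 8·exp(t). En dérivant la vitesse, nous obtenons l'accélération: a(t) = 8·exp(t). De l'équation de l'accélération a(t) = 8·exp(t), nous substituons t = 1.8248597999966183 pour obtenir a = 49.6154035854445.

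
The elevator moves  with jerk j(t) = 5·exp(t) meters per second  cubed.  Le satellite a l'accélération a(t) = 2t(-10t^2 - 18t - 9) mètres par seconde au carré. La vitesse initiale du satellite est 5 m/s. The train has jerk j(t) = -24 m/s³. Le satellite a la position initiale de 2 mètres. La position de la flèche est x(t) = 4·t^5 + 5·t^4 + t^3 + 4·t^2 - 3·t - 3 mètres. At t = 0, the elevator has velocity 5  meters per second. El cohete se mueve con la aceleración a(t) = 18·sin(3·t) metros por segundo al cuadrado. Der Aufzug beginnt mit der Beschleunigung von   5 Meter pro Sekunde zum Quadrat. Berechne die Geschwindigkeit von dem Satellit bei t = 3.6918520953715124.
Wir müssen unsere Gleichung für die Beschleunigung a(t) = 2·t·(-10·t^2 - 18·t - 9) 1-mal integrieren. Mit ∫a(t)dt und Anwendung von v(0) = 5, finden wir v(t) = -5·t^4 - 12·t^3 - 9·t^2 + 5. Aus der Gleichung für die Geschwindigkeit v(t) = -5·t^4 - 12·t^3 - 9·t^2 + 5, setzen wir t = 3.6918520953715124 ein und erhalten v = -1650.35057959273.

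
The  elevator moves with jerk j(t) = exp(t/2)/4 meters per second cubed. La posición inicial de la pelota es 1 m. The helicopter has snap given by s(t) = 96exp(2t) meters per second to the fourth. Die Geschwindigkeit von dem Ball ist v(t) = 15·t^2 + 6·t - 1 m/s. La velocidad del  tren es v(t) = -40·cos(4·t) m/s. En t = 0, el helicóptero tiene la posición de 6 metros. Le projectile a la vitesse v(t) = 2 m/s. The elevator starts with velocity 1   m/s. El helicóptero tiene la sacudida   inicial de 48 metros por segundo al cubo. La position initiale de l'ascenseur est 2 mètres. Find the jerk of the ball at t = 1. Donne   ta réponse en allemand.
Wir müssen unsere Gleichung für die Geschwindigkeit v(t) = 15·t^2 + 6·t - 1 2-mal ableiten. Die Ableitung von der Geschwindigkeit ergibt die Beschleunigung: a(t) = 30·t + 6. Mit d/dt von a(t) finden wir j(t) = 30. Mit j(t) = 30 und Einsetzen von t = 1, finden wir j = 30.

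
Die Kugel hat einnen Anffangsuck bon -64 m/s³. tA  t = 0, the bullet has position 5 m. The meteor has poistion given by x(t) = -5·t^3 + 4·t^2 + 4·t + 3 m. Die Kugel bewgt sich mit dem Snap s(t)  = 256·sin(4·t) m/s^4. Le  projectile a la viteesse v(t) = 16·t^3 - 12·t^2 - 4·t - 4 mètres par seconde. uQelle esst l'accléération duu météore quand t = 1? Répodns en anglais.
We must differentiate our position equation x(t) = -5·t^3 + 4·t^2 + 4·t + 3 2 times. The derivative of position gives velocity: v(t) = -15·t^2 + 8·t + 4. Differentiating velocity, we get acceleration: a(t) = 8 - 30·t. Using a(t) = 8 - 30·t and substituting t = 1, we find a = -22.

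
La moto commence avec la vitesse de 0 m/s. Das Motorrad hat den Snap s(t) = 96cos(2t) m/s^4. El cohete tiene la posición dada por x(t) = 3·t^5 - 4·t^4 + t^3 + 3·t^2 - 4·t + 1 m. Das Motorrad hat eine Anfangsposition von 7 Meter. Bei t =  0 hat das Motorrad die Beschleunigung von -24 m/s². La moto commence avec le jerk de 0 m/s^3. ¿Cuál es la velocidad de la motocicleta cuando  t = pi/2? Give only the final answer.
v(pi/2) = 0.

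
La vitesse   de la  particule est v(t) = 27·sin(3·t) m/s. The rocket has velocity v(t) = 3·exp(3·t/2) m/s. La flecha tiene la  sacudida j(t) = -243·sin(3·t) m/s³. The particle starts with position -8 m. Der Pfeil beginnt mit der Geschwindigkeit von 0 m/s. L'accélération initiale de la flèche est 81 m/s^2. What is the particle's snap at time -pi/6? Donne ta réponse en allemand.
Um dies zu lösen, müssen wir 3 Ableitungen unserer Gleichung für die Geschwindigkeit v(t) = 27·sin(3·t) nehmen. Die Ableitung von der Geschwindigkeit ergibt die Beschleunigung: a(t) = 81·cos(3·t). Durch Ableiten von der Beschleunigung erhalten wir den Ruck: j(t) = -243·sin(3·t). Mit d/dt von j(t) finden wir s(t) = -729·cos(3·t). Wir haben den Snap s(t) = -729·cos(3·t). Durch Einsetzen von t = -pi/6: s(-pi/6) = 0.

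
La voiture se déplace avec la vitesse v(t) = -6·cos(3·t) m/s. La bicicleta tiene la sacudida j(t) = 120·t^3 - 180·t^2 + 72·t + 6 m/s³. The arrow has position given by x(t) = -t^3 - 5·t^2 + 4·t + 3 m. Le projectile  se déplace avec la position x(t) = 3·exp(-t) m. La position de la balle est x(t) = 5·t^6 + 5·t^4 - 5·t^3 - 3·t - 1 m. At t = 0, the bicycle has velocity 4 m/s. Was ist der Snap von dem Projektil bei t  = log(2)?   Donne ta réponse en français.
Nous devons dériver notre équation de la position x(t) = 3·exp(-t) 4 fois. La dérivée de la position donne la vitesse: v(t) = -3·exp(-t). En prenant d/dt de v(t), nous trouvons a(t) = 3·exp(-t). En dérivant l'accélération, nous obtenons le jerk: j(t) = -3·exp(-t). En prenant d/dt de j(t), nous trouvons s(t) = 3·exp(-t). De l'équation du snap s(t) = 3·exp(-t), nous substituons t = log(2) pour obtenir s = 3/2.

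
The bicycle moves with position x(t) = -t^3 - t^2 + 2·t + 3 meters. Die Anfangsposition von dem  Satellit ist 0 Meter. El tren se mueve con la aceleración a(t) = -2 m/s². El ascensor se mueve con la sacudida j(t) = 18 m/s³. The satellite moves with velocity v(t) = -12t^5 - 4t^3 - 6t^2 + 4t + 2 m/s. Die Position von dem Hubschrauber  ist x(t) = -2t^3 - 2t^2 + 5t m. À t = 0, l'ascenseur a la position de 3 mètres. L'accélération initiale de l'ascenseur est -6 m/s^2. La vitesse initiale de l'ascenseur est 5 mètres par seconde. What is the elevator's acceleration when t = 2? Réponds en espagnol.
Para resolver esto, necesitamos tomar 1 integral de nuestra ecuación de la sacudida j(t) = 18. Tomando ∫j(t)dt y aplicando a(0) = -6, encontramos a(t) = 18·t - 6. Tenemos la aceleración a(t) = 18·t - 6. Sustituyendo t = 2: a(2) = 30.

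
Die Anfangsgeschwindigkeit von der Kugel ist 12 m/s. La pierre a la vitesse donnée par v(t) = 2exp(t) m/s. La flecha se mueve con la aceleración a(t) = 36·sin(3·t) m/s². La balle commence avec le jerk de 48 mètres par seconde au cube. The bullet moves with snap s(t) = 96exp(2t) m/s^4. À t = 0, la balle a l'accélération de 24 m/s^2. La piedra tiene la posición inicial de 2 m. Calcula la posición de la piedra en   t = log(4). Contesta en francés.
Nous devons intégrer notre équation de la vitesse v(t) = 2·exp(t) 1 fois. En intégrant la vitesse et en utilisant la condition initiale x(0) = 2, nous obtenons x(t) = 2·exp(t). En utilisant x(t) = 2·exp(t) et en substituant t = log(4), nous trouvons x = 8.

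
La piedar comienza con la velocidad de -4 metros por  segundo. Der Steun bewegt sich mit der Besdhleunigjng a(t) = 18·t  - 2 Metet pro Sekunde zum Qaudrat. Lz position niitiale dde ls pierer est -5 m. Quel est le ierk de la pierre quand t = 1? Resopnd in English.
Starting from acceleration a(t) = 18·t - 2, we take 1 derivative. The derivative of acceleration gives jerk: j(t) = 18. We have jerk j(t) = 18. Substituting t = 1: j(1) = 18.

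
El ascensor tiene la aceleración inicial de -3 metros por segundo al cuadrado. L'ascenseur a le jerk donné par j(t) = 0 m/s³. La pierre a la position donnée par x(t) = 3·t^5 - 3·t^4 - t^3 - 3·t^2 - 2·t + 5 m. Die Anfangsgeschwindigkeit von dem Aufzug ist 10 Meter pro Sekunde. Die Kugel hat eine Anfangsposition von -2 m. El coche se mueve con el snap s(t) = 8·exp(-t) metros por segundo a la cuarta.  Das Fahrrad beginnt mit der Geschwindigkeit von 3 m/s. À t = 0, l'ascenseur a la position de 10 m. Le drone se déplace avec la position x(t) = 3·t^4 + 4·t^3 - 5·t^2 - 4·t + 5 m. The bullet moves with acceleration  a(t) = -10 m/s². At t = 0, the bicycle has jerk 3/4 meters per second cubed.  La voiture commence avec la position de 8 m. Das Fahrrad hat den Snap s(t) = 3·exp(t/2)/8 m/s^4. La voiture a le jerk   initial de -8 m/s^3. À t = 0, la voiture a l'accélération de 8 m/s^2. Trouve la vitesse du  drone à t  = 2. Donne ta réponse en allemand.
Ausgehend von der Position x(t) = 3·t^4 + 4·t^3 - 5·t^2 - 4·t + 5, nehmen wir 1 Ableitung. Die Ableitung von der Position ergibt die Geschwindigkeit: v(t) = 12·t^3 + 12·t^2 - 10·t - 4. Aus der Gleichung für die Geschwindigkeit v(t) = 12·t^3 + 12·t^2 - 10·t - 4, setzen wir t = 2 ein und erhalten v = 120.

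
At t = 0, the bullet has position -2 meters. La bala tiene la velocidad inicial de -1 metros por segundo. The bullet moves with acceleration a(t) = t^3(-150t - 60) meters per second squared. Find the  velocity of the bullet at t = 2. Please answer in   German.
Wir müssen unsere Gleichung für die Beschleunigung a(t) = t^3·(-150·t - 60) 1-mal integrieren. Die Stammfunktion von der Beschleunigung, mit v(0) = -1, ergibt die Geschwindigkeit: v(t) = -30·t^5 - 15·t^4 - 1. Wir haben die Geschwindigkeit v(t) = -30·t^5 - 15·t^4 - 1. Durch Einsetzen von t = 2: v(2) = -1201.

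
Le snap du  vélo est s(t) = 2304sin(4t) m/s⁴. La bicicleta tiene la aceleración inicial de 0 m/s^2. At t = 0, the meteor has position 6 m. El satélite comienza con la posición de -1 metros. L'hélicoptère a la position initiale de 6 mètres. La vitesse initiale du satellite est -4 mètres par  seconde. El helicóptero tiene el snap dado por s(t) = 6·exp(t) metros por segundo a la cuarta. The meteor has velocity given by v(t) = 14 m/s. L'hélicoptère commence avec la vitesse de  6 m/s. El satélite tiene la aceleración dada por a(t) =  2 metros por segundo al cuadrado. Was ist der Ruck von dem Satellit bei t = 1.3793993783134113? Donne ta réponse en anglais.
We must differentiate our acceleration equation a(t) = 2 1 time. Differentiating acceleration, we get jerk: j(t) = 0. From the given jerk equation j(t) = 0, we substitute t = 1.3793993783134113 to get j = 0.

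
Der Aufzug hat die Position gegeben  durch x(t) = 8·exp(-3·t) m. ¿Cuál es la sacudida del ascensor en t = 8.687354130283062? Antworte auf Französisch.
Nous devons dériver notre équation de la position x(t) = 8·exp(-3·t) 3 fois. En dérivant la position, nous obtenons la vitesse: v(t) = -24·exp(-3·t). En prenant d/dt de v(t), nous trouvons a(t) = 72·exp(-3·t). En dérivant l'accélération, nous obtenons le jerk: j(t) = -216·exp(-3·t). De l'équation du jerk j(t) = -216·exp(-3·t), nous substituons t = 8.687354130283062 pour obtenir j = -1.03715548339686E-9.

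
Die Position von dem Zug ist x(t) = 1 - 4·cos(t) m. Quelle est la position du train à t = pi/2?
En utilisant x(t) = 1 - 4·cos(t) et en substituant t = pi/2, nous trouvons x = 1.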